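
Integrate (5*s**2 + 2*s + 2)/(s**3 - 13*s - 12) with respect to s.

18*log(s - 4)/7 - log(s + 1)/2 + 41*log(s + 3)/14 + C

Factor the denominator: (s - 4)*(s + 1)*(s + 3).
Partial-fraction decomposition: 41/(14*(s + 3)) - 1/(2*(s + 1)) + 18/(7*(s - 4)).
Integrate each term: A/(s−a) contributes A·log|s−a|.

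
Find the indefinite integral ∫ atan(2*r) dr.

r*atan(2*r) - log(4*r**2 + 1)/4 + C

Use integration by parts with u = arctan(2*r), dv = dr.
Then du = 2/(4*r**2 + 1) dr.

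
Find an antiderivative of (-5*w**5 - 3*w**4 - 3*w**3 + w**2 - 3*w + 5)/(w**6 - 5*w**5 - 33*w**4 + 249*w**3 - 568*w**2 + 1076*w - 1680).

-4465*log(w - 5)/174 + 6071*log(w - 4)/220 - 59*log(w - 3)/10 - 9742*log(w + 7)/8745 + 2443*log(w**2 + 4)/61480 - 1347*atan(w/2)/15370 + C

Factor the denominator: (w - 5)*(w - 4)*(w - 3)*(w + 7)*(w**2 + 4).
Partial-fraction decomposition: (2443*w - 5388)/(30740*(w**2 + 4)) - 9742/(8745*(w + 7)) - 59/(10*(w - 3)) + 6071/(220*(w - 4)) - 4465/(174*(w - 5)).
Integrate each term; A/(w−a) gives A·log|w−a|; the (Bw+D)/(w²+p²) term gives a log and an atan.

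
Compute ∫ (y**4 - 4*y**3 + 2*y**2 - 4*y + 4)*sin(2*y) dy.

-y**4*cos(2*y)/2 + y**3*sin(2*y) + 2*y**3*cos(2*y) - 3*y**2*sin(2*y) + y**2*cos(2*y)/2 - y*sin(2*y)/2 - y*cos(2*y) + sin(2*y)/2 - 9*cos(2*y)/4 + C

Use integration by parts with u = y**4 - 4*y**3 + 2*y**2 - 4*y + 4, dv = sin(2*y) dy, so v = -cos(2*y)/2.
Apply parts 4 times (tabular method): alternate signs, differentiate u down to 0, integrate dv up.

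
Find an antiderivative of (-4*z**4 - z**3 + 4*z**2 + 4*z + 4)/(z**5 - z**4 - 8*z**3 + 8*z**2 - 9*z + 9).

-299*log(z - 3)/120 - 7*log(z - 1)/16 - 269*log(z + 3)/240 + log(z**2 + 1)/40 - 9*atan(z)/20 + C

Factor the denominator: (z - 3)*(z - 1)*(z + 3)*(z**2 + 1).
Partial-fraction decomposition: (z - 9)/(20*(z**2 + 1)) - 269/(240*(z + 3)) - 7/(16*(z - 1)) - 299/(120*(z - 3)).
Integrate each term; A/(z−a) gives A·log|z−a|; the (Bz+D)/(z²+p²) term gives a log and an atan.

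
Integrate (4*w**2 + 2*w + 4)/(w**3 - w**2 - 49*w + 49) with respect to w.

107*log(w - 7)/42 - 5*log(w - 1)/24 + 93*log(w + 7)/56 + C

Factor the denominator: (w - 7)*(w - 1)*(w + 7).
Partial-fraction decomposition: 93/(56*(w + 7)) - 5/(24*(w - 1)) + 107/(42*(w - 7)).
Integrate each term: A/(w−a) contributes A·log|w−a|.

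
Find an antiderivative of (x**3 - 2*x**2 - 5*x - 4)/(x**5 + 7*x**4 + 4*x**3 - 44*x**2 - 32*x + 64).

-7*log(x - 2)/72 + 2*log(x - 1)/15 - 5*log(x + 2)/24 + 31*log(x + 4)/180 - 4/(3*x + 12) + C

Factor the denominator: (x - 2)*(x - 1)*(x + 2)*(x + 4)**2.
Partial-fraction decomposition: 31/(180*(x + 4)) + 4/(3*(x + 4)**2) - 5/(24*(x + 2)) + 2/(15*(x - 1)) - 7/(72*(x - 2)).
Integrate each term; A/(x−a) gives A·log|x−a|; A/(x−a)² gives −A/(x−a).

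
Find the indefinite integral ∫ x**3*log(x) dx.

x**4*log(x)/4 - x**4/16 + C

Use integration by parts with u = log(x), dv = x**3 dx.
Then du = 1/x dx and v = x**4/4.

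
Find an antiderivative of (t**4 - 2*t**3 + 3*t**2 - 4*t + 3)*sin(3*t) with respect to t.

-t**4*cos(3*t)/3 + 4*t**3*sin(3*t)/9 + 2*t**3*cos(3*t)/3 - 2*t**2*sin(3*t)/3 - 5*t**2*cos(3*t)/9 + 10*t*sin(3*t)/27 + 8*t*cos(3*t)/9 - 8*sin(3*t)/27 - 71*cos(3*t)/81 + C

Use integration by parts with u = t**4 - 2*t**3 + 3*t**2 - 4*t + 3, dv = sin(3*t) dt, so v = -cos(3*t)/3.
Apply parts 4 times (tabular method): alternate signs, differentiate u down to 0, integrate dv up.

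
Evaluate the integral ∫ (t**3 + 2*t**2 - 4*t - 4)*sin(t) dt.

Use integration by parts with u = t**3 + 2*t**2 - 4*t - 4, dv = sin(t) dt, so v = -cos(t).
Apply parts 3 times (tabular method): alternate signs, differentiate u down to 0, integrate dv up.

-t**3*cos(t) + 3*t**2*sin(t) - 2*t**2*cos(t) + 4*t*sin(t) + 10*t*cos(t) - 10*sin(t) + 8*cos(t) + C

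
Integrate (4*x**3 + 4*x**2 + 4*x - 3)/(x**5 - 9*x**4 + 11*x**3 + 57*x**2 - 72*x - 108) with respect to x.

Factor the denominator: (x - 6)*(x - 3)**2*(x + 1)*(x + 2).
Partial-fraction decomposition: -27/(200*(x + 2)) + 1/(16*(x + 1)) - 2363/(1200*(x - 3)) - 51/(20*(x - 3)**2) + 49/(24*(x - 6)).
Integrate each term; A/(x−a) gives A·log|x−a|; A/(x−a)² gives −A/(x−a).

49*log(x - 6)/24 - 2363*log(x - 3)/1200 + log(x + 1)/16 - 27*log(x + 2)/200 + 51/(20*x - 60) + C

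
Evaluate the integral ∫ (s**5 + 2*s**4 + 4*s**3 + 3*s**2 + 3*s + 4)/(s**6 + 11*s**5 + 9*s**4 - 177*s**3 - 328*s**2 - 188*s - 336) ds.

464*log(s - 4)/2805 + 11*log(s + 2)/300 - 2977*log(s + 6)/740 + 13247*log(s + 7)/2750 + 597*log(s**2 + 1)/314500 - 1029*atan(s)/157250 + C

Factor the denominator: (s - 4)*(s + 2)*(s + 6)*(s + 7)*(s**2 + 1).
Partial-fraction decomposition: 3*(199*s - 343)/(157250*(s**2 + 1)) + 13247/(2750*(s + 7)) - 2977/(740*(s + 6)) + 11/(300*(s + 2)) + 464/(2805*(s - 4)).
Integrate each term; A/(s−a) gives A·log|s−a|; the (Bs+D)/(s²+p²) term gives a log and an atan.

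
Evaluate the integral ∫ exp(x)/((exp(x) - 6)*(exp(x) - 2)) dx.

Let u = e^x, du = e^x dx.
The integral becomes ∫ du/((u-6)(u-2)); decompose into partial fractions.

log(exp(x) - 6)/4 - log(exp(x) - 2)/4 + C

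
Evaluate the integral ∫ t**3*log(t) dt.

t**4*log(t)/4 - t**4/16 + C

Use integration by parts with u = log(t), dv = t**3 dt.
Then du = 1/t dt and v = t**4/4.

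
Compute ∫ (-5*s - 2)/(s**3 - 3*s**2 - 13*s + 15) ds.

Factor the denominator: (s - 5)*(s - 1)*(s + 3).
Partial-fraction decomposition: 13/(32*(s + 3)) + 7/(16*(s - 1)) - 27/(32*(s - 5)).
Integrate each term: A/(s−a) contributes A·log|s−a|.

-27*log(s - 5)/32 + 7*log(s - 1)/16 + 13*log(s + 3)/32 + C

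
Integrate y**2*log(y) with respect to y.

y**3*log(y)/3 - y**3/9 + C

Use integration by parts with u = log(y), dv = y**2 dy.
Then du = 1/y dy and v = y**3/3.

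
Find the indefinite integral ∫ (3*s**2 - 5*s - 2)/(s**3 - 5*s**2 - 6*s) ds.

log(s)/3 + 38*log(s - 6)/21 + 6*log(s + 1)/7 + C

Factor the denominator: s*(s - 6)*(s + 1).
Partial-fraction decomposition: 6/(7*(s + 1)) + 38/(21*(s - 6)) + 1/(3*s).
Integrate each term: A/(s−a) contributes A·log|s−a|.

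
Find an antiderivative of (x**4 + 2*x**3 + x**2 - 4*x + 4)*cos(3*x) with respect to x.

Use integration by parts with u = x**4 + 2*x**3 + x**2 - 4*x + 4, dv = cos(3*x) dx, so v = sin(3*x)/3.
Apply parts 4 times (tabular method): alternate signs, differentiate u down to 0, integrate dv up.

x**4*sin(3*x)/3 + 2*x**3*sin(3*x)/3 + 4*x**3*cos(3*x)/9 - x**2*sin(3*x)/9 + 2*x**2*cos(3*x)/3 - 16*x*sin(3*x)/9 - 2*x*cos(3*x)/27 + 110*sin(3*x)/81 - 16*cos(3*x)/27 + C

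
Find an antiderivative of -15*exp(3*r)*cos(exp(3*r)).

Let u = exp(3*r), so du = (3*exp(3*r)) dr.
Rewriting, the integral becomes -5·∫ cos(u) du = -5·sin(u).
Substituting back, u = exp(3*r).

-5*sin(exp(3*r)) + C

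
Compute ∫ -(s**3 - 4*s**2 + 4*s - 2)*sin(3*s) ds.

s**3*cos(3*s)/3 - s**2*sin(3*s)/3 - 4*s**2*cos(3*s)/3 + 8*s*sin(3*s)/9 + 10*s*cos(3*s)/9 - 10*sin(3*s)/27 - 10*cos(3*s)/27 + C

Use integration by parts with u = s**3 - 4*s**2 + 4*s - 2, dv = -sin(3*s) ds, so v = cos(3*s)/3.
Apply parts 3 times (tabular method): alternate signs, differentiate u down to 0, integrate dv up.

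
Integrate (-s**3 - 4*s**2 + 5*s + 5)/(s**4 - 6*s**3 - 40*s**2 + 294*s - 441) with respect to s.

-499*log(s - 7)/224 + 1049*log(s - 3)/800 - 117*log(s + 7)/1400 - 43/(40*s - 120) + C

Factor the denominator: (s - 7)*(s - 3)**2*(s + 7).
Partial-fraction decomposition: -117/(1400*(s + 7)) + 1049/(800*(s - 3)) + 43/(40*(s - 3)**2) - 499/(224*(s - 7)).
Integrate each term; A/(s−a) gives A·log|s−a|; A/(s−a)² gives −A/(s−a).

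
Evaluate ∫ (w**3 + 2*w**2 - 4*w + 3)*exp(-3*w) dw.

(-3*w**3 - 9*w**2 + 6*w - 7)*exp(-3*w)/9 + C

Use integration by parts with u = w**3 + 2*w**2 - 4*w + 3, dv = exp(-3*w) dw, so v = -exp(-3*w)/3.
Apply parts 3 times (tabular method): alternate signs, differentiate u down to 0, integrate dv up.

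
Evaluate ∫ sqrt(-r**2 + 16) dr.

r*sqrt(-r**2 + 16)/2 + 8*asin(r/4) + C

Substitute r = 4·sin(θ), so dr = 4·cos(θ) dθ and the radical becomes sqrt(-r**2 + 16) = 4·cos(θ) by the Pythagorean identity.
Integrate the resulting trig expression in θ, then back-substitute θ = asin(r/4), sin(θ) = r/4, cos(θ) = sqrt(-r**2 + 16)/4 (absorbing any constant into C).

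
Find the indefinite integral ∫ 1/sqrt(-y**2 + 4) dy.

Substitute y = 2·sin(θ), so dy = 2·cos(θ) dθ and the radical becomes sqrt(-y**2 + 4) = 2·cos(θ) by the Pythagorean identity.
Integrate the resulting trig expression in θ, then back-substitute θ = asin(y/2), sin(θ) = y/2, cos(θ) = sqrt(-y**2 + 4)/2 (absorbing any constant into C).

asin(y/2) + C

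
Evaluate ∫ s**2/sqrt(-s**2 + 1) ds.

Substitute s = sin(θ), so ds = cos(θ) dθ and the radical becomes sqrt(-s**2 + 1) = cos(θ) by the Pythagorean identity.
Integrate the resulting trig expression in θ, then back-substitute θ = asin(s), sin(θ) = s, cos(θ) = sqrt(-s**2 + 1) (absorbing any constant into C).

-s*sqrt(-s**2 + 1)/2 + asin(s)/2 + C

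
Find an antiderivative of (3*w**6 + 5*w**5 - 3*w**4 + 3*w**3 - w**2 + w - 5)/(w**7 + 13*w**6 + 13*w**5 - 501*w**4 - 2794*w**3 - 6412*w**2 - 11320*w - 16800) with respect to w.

143587*log(w - 7)/363792 - 6183*log(w + 4)/440 - 3072529*log(w + 5)/40368 + 19301*log(w + 6)/208 - 80967*log(w**2 + 4)/7131680 - 17881*atan(w/2)/3565840 - 9655/(116*w + 580) + C

Factor the denominator: (w - 7)*(w + 4)*(w + 5)**2*(w + 6)*(w**2 + 4).
Partial-fraction decomposition: -(80967*w + 35762)/(3565840*(w**2 + 4)) + 19301/(208*(w + 6)) - 3072529/(40368*(w + 5)) + 9655/(116*(w + 5)**2) - 6183/(440*(w + 4)) + 143587/(363792*(w - 7)).
Integrate each term; A/(w−a) gives A·log|w−a|; the (Bw+D)/(w²+p²) term gives a log and an atan.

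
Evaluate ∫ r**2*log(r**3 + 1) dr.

r**3*log(r**3 + 1)/3 - r**3/3 + log(r**3 + 1)/3 + C

Let u = r**3 + 1, so du = (3*r**2) dr.
The integral becomes (1/3)·∫ log(u) du; integrate by parts with u′=log(u), dv′=du.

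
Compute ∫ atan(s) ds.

s*atan(s) - log(s**2 + 1)/2 + C

Use integration by parts with u = arctan(s), dv = ds.
Then du = 1/(s**2 + 1) ds.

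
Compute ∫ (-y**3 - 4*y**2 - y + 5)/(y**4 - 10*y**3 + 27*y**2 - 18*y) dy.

Factor the denominator: y*(y - 6)*(y - 3)*(y - 1).
Partial-fraction decomposition: -1/(10*(y - 1)) + 61/(18*(y - 3)) - 361/(90*(y - 6)) - 5/(18*y).
Integrate each term: A/(y−a) contributes A·log|y−a|.

-5*log(y)/18 - 361*log(y - 6)/90 + 61*log(y - 3)/18 - log(y - 1)/10 + C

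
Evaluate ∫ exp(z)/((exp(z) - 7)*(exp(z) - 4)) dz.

Let u = e^z, du = e^z dz.
The integral becomes ∫ du/((u-4)(u-7)); decompose into partial fractions.

log(exp(z) - 7)/3 - log(exp(z) - 4)/3 + C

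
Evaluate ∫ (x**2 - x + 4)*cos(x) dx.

x**2*sin(x) - x*sin(x) + 2*x*cos(x) + 2*sin(x) - cos(x) + C

Use integration by parts with u = x**2 - x + 4, dv = cos(x) dx, so v = sin(x).
Apply parts 2 times (tabular method): alternate signs, differentiate u down to 0, integrate dv up.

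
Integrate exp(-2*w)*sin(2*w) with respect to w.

Let I denote the integral. Integrate by parts with u = sin(2*w), dv = exp(-2*w) dw, so v = -exp(-2*w)/2: I = -exp(-2*w)*sin(2*w)/2 + ∫ exp(-2*w)*cos(2*w) dw.
Apply parts again with u = cos(2*w), dv = exp(-2*w) dw: ∫ exp(-2*w)*cos(2*w) dw = -exp(-2*w)*cos(2*w)/2 − I. Substituting back brings back I: I = -exp(-2*w)*sin(2*w)/2 - exp(-2*w)*cos(2*w)/2 − I.
Solving for I: (1 + 1)·I equals the remaining terms, so I = (1/2)·(-exp(-2*w)*sin(2*w)/2 - exp(-2*w)*cos(2*w)/2).

-exp(-2*w)*sin(2*w)/4 - exp(-2*w)*cos(2*w)/4 + C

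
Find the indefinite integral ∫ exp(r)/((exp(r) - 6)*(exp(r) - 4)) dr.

Let u = e^r, du = e^r dr.
The integral becomes ∫ du/((u-6)(u-4)); decompose into partial fractions.

log(exp(r) - 6)/2 - log(exp(r) - 4)/2 + C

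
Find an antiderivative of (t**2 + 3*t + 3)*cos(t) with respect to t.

t**2*sin(t) + 3*t*sin(t) + 2*t*cos(t) + sin(t) + 3*cos(t) + C

Use integration by parts with u = t**2 + 3*t + 3, dv = cos(t) dt, so v = sin(t).
Apply parts 2 times (tabular method): alternate signs, differentiate u down to 0, integrate dv up.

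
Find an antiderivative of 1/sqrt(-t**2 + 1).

asin(t) + C

Substitute t = sin(θ), so dt = cos(θ) dθ and the radical becomes sqrt(-t**2 + 1) = cos(θ) by the Pythagorean identity.
Integrate the resulting trig expression in θ, then back-substitute θ = asin(t), sin(θ) = t, cos(θ) = sqrt(-t**2 + 1) (absorbing any constant into C).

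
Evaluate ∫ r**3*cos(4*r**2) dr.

Let u = r², du = 2r dr; rewrite as (1/2)∫ u^1·cos(4u) du.
Now integrate by parts 1 time.

r**2*sin(4*r**2)/8 + cos(4*r**2)/32 + C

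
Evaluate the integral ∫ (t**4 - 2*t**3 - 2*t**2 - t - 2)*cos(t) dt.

Use integration by parts with u = t**4 - 2*t**3 - 2*t**2 - t - 2, dv = cos(t) dt, so v = sin(t).
Apply parts 4 times (tabular method): alternate signs, differentiate u down to 0, integrate dv up.

t**4*sin(t) - 2*t**3*sin(t) + 4*t**3*cos(t) - 14*t**2*sin(t) - 6*t**2*cos(t) + 11*t*sin(t) - 28*t*cos(t) + 26*sin(t) + 11*cos(t) + C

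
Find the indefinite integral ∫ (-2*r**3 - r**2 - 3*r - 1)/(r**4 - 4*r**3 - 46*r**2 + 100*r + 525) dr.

Factor the denominator: (r - 7)*(r - 5)*(r + 3)*(r + 5).
Partial-fraction decomposition: -239/(240*(r + 5)) + 53/(160*(r + 3)) + 291/(160*(r - 5)) - 757/(240*(r - 7)).
Integrate each term: A/(r−a) contributes A·log|r−a|.

-757*log(r - 7)/240 + 291*log(r - 5)/160 + 53*log(r + 3)/160 - 239*log(r + 5)/240 + C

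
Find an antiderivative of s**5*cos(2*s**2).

Let u = s², du = 2s ds; rewrite as (1/2)∫ u^2·cos(2u) du.
Now integrate by parts 2 times.

s**4*sin(2*s**2)/4 + s**2*cos(2*s**2)/4 - sin(2*s**2)/8 + C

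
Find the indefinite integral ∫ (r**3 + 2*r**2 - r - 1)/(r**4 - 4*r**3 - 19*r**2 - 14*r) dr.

Factor the denominator: r*(r - 7)*(r + 1)*(r + 2).
Partial-fraction decomposition: -1/(18*(r + 2)) + 1/(8*(r + 1)) + 433/(504*(r - 7)) + 1/(14*r).
Integrate each term: A/(r−a) contributes A·log|r−a|.

log(r)/14 + 433*log(r - 7)/504 + log(r + 1)/8 - log(r + 2)/18 + C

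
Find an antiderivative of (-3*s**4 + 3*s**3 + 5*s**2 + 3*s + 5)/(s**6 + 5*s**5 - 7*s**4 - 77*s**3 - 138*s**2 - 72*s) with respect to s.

-5*log(s)/72 - 479*log(s - 4)/5880 + log(s + 1)/20 + 53*log(s + 2)/12 - 7613*log(s + 3)/1764 + 283/(42*s + 126) + C

Factor the denominator: s*(s - 4)*(s + 1)*(s + 2)*(s + 3)**2.
Partial-fraction decomposition: -7613/(1764*(s + 3)) - 283/(42*(s + 3)**2) + 53/(12*(s + 2)) + 1/(20*(s + 1)) - 479/(5880*(s - 4)) - 5/(72*s).
Integrate each term; A/(s−a) gives A·log|s−a|; A/(s−a)² gives −A/(s−a).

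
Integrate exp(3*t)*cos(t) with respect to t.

exp(3*t)*sin(t)/10 + 3*exp(3*t)*cos(t)/10 + C

Let I denote the integral. Integrate by parts with u = cos(t), dv = exp(3*t) dt, so v = exp(3*t)/3: I = exp(3*t)*cos(t)/3 + (1/3)·∫ exp(3*t)*sin(t) dt.
Apply parts again with u = sin(t), dv = exp(3*t) dt: ∫ exp(3*t)*sin(t) dt = exp(3*t)*sin(t)/3 − (1/3)·I. Substituting back brings back I: I = exp(3*t)*sin(t)/9 + exp(3*t)*cos(t)/3 − (1/9)·I.
Solving for I: (1 + 1/9)·I equals the remaining terms, so I = (9/10)·(exp(3*t)*sin(t)/9 + exp(3*t)*cos(t)/3).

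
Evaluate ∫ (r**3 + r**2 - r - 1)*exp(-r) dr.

Use integration by parts with u = r**3 + r**2 - r - 1, dv = exp(-r) dr, so v = -exp(-r).
Apply parts 3 times (tabular method): alternate signs, differentiate u down to 0, integrate dv up.

(-r**3 - 4*r**2 - 7*r - 6)*exp(-r) + C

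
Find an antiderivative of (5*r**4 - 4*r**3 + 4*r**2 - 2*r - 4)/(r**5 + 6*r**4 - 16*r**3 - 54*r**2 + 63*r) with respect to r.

Factor the denominator: r*(r - 3)*(r - 1)*(r + 3)*(r + 7).
Partial-fraction decomposition: 13583/(2240*(r + 7)) - 551/(288*(r + 3)) + 1/(64*(r - 1)) + 323/(360*(r - 3)) - 4/(63*r).
Integrate each term: A/(r−a) contributes A·log|r−a|.

-4*log(r)/63 + 323*log(r - 3)/360 + log(r - 1)/64 - 551*log(r + 3)/288 + 13583*log(r + 7)/2240 + C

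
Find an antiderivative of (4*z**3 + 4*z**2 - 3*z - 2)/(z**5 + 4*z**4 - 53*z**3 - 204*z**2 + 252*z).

Factor the denominator: z*(z - 7)*(z - 1)*(z + 6)**2.
Partial-fraction decomposition: -29741/(149058*(z + 6)) + 352/(273*(z + 6)**2) - 1/(98*(z - 1)) + 515/(2366*(z - 7)) - 1/(126*z).
Integrate each term; A/(z−a) gives A·log|z−a|; A/(z−a)² gives −A/(z−a).

-log(z)/126 + 515*log(z - 7)/2366 - log(z - 1)/98 - 29741*log(z + 6)/149058 - 352/(273*z + 1638) + C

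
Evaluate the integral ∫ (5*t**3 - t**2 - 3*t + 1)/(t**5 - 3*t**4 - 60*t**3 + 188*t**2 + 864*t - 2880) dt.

1027*log(t - 6)/528 - 7057*log(t - 4)/4050 + 634*log(t + 5)/891 - 1097*log(t + 6)/1200 + 293/(180*t - 720) + C

Factor the denominator: (t - 6)*(t - 4)**2*(t + 5)*(t + 6).
Partial-fraction decomposition: -1097/(1200*(t + 6)) + 634/(891*(t + 5)) - 7057/(4050*(t - 4)) - 293/(180*(t - 4)**2) + 1027/(528*(t - 6)).
Integrate each term; A/(t−a) gives A·log|t−a|; A/(t−a)² gives −A/(t−a).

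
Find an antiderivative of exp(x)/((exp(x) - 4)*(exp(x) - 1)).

log(exp(x) - 4)/3 - log(exp(x) - 1)/3 + C

Let u = e^x, du = e^x dx.
The integral becomes ∫ du/((u-1)(u-4)); decompose into partial fractions.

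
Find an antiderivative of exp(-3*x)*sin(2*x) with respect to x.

-3*exp(-3*x)*sin(2*x)/13 - 2*exp(-3*x)*cos(2*x)/13 + C

Let I denote the integral. Integrate by parts with u = sin(2*x), dv = exp(-3*x) dx, so v = -exp(-3*x)/3: I = -exp(-3*x)*sin(2*x)/3 + (2/3)·∫ exp(-3*x)*cos(2*x) dx.
Apply parts again with u = cos(2*x), dv = exp(-3*x) dx: ∫ exp(-3*x)*cos(2*x) dx = -exp(-3*x)*cos(2*x)/3 − (2/3)·I. Substituting back brings back I: I = -exp(-3*x)*sin(2*x)/3 - 2*exp(-3*x)*cos(2*x)/9 − (4/9)·I.
Solving for I: (1 + 4/9)·I equals the remaining terms, so I = (9/13)·(-exp(-3*x)*sin(2*x)/3 - 2*exp(-3*x)*cos(2*x)/9).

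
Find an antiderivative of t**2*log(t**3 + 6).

Let u = t**3 + 6, so du = (3*t**2) dt.
The integral becomes (1/3)·∫ log(u) du; integrate by parts with u′=log(u), dv′=du.

t**3*log(t**3 + 6)/3 - t**3/3 + 2*log(t**3 + 6) + C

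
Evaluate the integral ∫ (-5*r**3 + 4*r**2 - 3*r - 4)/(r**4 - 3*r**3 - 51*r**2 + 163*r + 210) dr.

-958*log(r - 6)/91 + 68*log(r - 5)/9 + 2*log(r + 1)/63 - 241*log(r + 7)/117 + C

Factor the denominator: (r - 6)*(r - 5)*(r + 1)*(r + 7).
Partial-fraction decomposition: -241/(117*(r + 7)) + 2/(63*(r + 1)) + 68/(9*(r - 5)) - 958/(91*(r - 6)).
Integrate each term: A/(r−a) contributes A·log|r−a|.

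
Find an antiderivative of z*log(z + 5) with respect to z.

z**2*log(z + 5)/2 - z**2/4 + 5*z/2 - 25*log(z + 5)/2 + C

Use integration by parts with u = log(z + 5), dv = z dz.
Then du = 1/(z + 5) dz and v = z**2/2.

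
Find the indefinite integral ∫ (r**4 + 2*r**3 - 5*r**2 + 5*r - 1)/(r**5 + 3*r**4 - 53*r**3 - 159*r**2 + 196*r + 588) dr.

Factor the denominator: (r - 7)*(r - 2)*(r + 2)*(r + 3)*(r + 7).
Partial-fraction decomposition: 239/(420*(r + 7)) + 17/(100*(r + 3)) - 31/(180*(r + 2)) - 7/(300*(r - 2)) + 719/(1575*(r - 7)).
Integrate each term: A/(r−a) contributes A·log|r−a|.

719*log(r - 7)/1575 - 7*log(r - 2)/300 - 31*log(r + 2)/180 + 17*log(r + 3)/100 + 239*log(r + 7)/420 + C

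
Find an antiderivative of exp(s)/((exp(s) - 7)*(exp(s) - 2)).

Let u = e^s, du = e^s ds.
The integral becomes ∫ du/((u-7)(u-2)); decompose into partial fractions.

log(exp(s) - 7)/5 - log(exp(s) - 2)/5 + C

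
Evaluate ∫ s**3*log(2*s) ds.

s**4*(log(s) + log(2))/4 - s**4/16 + C

Use integration by parts with u = log(2*s), dv = s**3 ds.
Then du = 1/s ds and v = s**4/4.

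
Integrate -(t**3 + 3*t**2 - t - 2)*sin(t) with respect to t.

t**3*cos(t) - 3*t**2*sin(t) + 3*t**2*cos(t) - 6*t*sin(t) - 7*t*cos(t) + 7*sin(t) - 8*cos(t) + C

Use integration by parts with u = t**3 + 3*t**2 - t - 2, dv = -sin(t) dt, so v = cos(t).
Apply parts 3 times (tabular method): alternate signs, differentiate u down to 0, integrate dv up.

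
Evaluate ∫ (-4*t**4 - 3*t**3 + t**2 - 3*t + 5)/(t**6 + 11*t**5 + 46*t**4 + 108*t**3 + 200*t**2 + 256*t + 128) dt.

Factor the denominator: (t + 1)*(t + 2)*(t + 4)**2*(t**2 + 4).
Partial-fraction decomposition: 9*(t + 46)/(800*(t**2 + 4)) - 3493/(3600*(t + 4)) - 799/(120*(t + 4)**2) + 25/(32*(t + 2)) + 8/(45*(t + 1)).
Integrate each term; A/(t−a) gives A·log|t−a|; the (Bt+D)/(t²+p²) term gives a log and an atan.

8*log(t + 1)/45 + 25*log(t + 2)/32 - 3493*log(t + 4)/3600 + 9*log(t**2 + 4)/1600 + 207*atan(t/2)/800 + 799/(120*t + 480) + C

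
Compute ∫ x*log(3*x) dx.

Use integration by parts with u = log(3*x), dv = x dx.
Then du = 1/x dx and v = x**2/2.

x**2*(log(x) + log(3))/2 - x**2/4 + C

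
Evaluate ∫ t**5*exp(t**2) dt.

Let u = t², du = 2t dt; rewrite as (1/2)∫ u^2·exp(1u) du.
Now integrate by parts 2 times.

(t**4 - 2*t**2 + 2)*exp(t**2)/2 + C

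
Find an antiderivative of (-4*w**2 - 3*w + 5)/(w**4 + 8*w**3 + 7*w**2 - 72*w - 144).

-20*log(w - 3)/147 + 11*log(w + 3)/3 - 173*log(w + 4)/49 + 47/(7*w + 28) + C

Factor the denominator: (w - 3)*(w + 3)*(w + 4)**2.
Partial-fraction decomposition: -173/(49*(w + 4)) - 47/(7*(w + 4)**2) + 11/(3*(w + 3)) - 20/(147*(w - 3)).
Integrate each term; A/(w−a) gives A·log|w−a|; A/(w−a)² gives −A/(w−a).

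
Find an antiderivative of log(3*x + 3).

Use integration by parts with u = log(3*x + 3), dv = dx.
Then du = 3/(3*x + 3) dx and v = x.

x*log(3*x + 3) - x + log(x + 1) + C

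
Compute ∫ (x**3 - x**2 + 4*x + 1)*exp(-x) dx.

(-x**3 - 2*x**2 - 8*x - 9)*exp(-x) + C

Use integration by parts with u = x**3 - x**2 + 4*x + 1, dv = exp(-x) dx, so v = -exp(-x).
Apply parts 3 times (tabular method): alternate signs, differentiate u down to 0, integrate dv up.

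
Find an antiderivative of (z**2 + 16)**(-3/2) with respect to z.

Substitute z = 4·tan(θ), so dz = 4·sec(θ)^2 dθ and the radical becomes sqrt(z**2 + 16) = 4·sec(θ) by the Pythagorean identity.
Integrate the resulting trig expression in θ, then back-substitute tan(θ) = z/4, sec(θ) = sqrt(z**2 + 16)/4 (absorbing any constant into C).

z/(16*sqrt(z**2 + 16)) + C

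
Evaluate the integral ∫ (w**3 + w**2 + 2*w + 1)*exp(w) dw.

(w**3 - 2*w**2 + 6*w - 5)*exp(w) + C

Use integration by parts with u = w**3 + w**2 + 2*w + 1, dv = exp(w) dw, so v = exp(w).
Apply parts 3 times (tabular method): alternate signs, differentiate u down to 0, integrate dv up.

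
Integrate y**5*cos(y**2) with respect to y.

y**4*sin(y**2)/2 + y**2*cos(y**2) - sin(y**2) + C

Let u = y², du = 2y dy; rewrite as (1/2)∫ u^2·cos(1u) du.
Now integrate by parts 2 times.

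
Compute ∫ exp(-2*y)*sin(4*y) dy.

Let I denote the integral. Integrate by parts with u = sin(4*y), dv = exp(-2*y) dy, so v = -exp(-2*y)/2: I = -exp(-2*y)*sin(4*y)/2 + 2·∫ exp(-2*y)*cos(4*y) dy.
Apply parts again with u = cos(4*y), dv = exp(-2*y) dy: ∫ exp(-2*y)*cos(4*y) dy = -exp(-2*y)*cos(4*y)/2 − 2·I. Substituting back brings back I: I = -exp(-2*y)*sin(4*y)/2 - exp(-2*y)*cos(4*y) − 4·I.
Solving for I: (1 + 4)·I equals the remaining terms, so I = (1/5)·(-exp(-2*y)*sin(4*y)/2 - exp(-2*y)*cos(4*y)).

-exp(-2*y)*sin(4*y)/10 - exp(-2*y)*cos(4*y)/5 + C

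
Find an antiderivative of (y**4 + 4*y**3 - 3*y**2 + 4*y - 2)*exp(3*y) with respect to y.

Use integration by parts with u = y**4 + 4*y**3 - 3*y**2 + 4*y - 2, dv = exp(3*y) dy, so v = exp(3*y)/3.
Apply parts 4 times (tabular method): alternate signs, differentiate u down to 0, integrate dv up.

(27*y**4 + 72*y**3 - 153*y**2 + 210*y - 124)*exp(3*y)/81 + C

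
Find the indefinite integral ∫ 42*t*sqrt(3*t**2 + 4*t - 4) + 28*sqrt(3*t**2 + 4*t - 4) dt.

Let u = 3*t**2 + 4*t - 4, so du = (6*t + 4) dt.
Rewriting, the integral becomes 7·∫ √u du = 7·(2/3)u^(3/2).
Substituting back, u = 3*t**2 + 4*t - 4.

14*(3*t**2 + 4*t - 4)**(3/2)/3 + C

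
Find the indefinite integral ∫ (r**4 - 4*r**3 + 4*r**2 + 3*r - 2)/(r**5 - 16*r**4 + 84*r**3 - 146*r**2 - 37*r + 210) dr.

311*log(r - 7)/80 - 119*log(r - 5)/36 + log(r - 3)/2 - 4*log(r - 2)/45 + log(r + 1)/144 + C

Factor the denominator: (r - 7)*(r - 5)*(r - 3)*(r - 2)*(r + 1).
Partial-fraction decomposition: 1/(144*(r + 1)) - 4/(45*(r - 2)) + 1/(2*(r - 3)) - 119/(36*(r - 5)) + 311/(80*(r - 7)).
Integrate each term: A/(r−a) contributes A·log|r−a|.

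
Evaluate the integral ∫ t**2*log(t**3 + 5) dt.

Let u = t**3 + 5, so du = (3*t**2) dt.
The integral becomes (1/3)·∫ log(u) du; integrate by parts with u′=log(u), dv′=du.

t**3*log(t**3 + 5)/3 - t**3/3 + 5*log(t**3 + 5)/3 + C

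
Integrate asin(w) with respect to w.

w*asin(w) + sqrt(-w**2 + 1) + C

Use integration by parts with u = arcsin(w), dv = dw.
Then du = 1/sqrt(-w**2 + 1) dw.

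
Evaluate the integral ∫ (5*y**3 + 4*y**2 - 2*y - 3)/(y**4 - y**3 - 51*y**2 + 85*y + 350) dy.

Factor the denominator: (y - 5)**2*(y + 2)*(y + 7).
Partial-fraction decomposition: 377/(180*(y + 7)) - 23/(245*(y + 2)) + 5291/(1764*(y - 5)) + 178/(21*(y - 5)**2).
Integrate each term; A/(y−a) gives A·log|y−a|; A/(y−a)² gives −A/(y−a).

5291*log(y - 5)/1764 - 23*log(y + 2)/245 + 377*log(y + 7)/180 - 178/(21*y - 105) + C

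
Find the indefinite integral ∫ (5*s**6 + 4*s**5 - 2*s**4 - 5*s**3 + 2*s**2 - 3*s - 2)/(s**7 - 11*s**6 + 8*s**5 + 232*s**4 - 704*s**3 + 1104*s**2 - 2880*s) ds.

log(s)/1440 - 3106073*log(s - 6)/871200 + 11881*log(s - 4)/1440 + 65063*log(s + 5)/157905 - 2277*log(s**2 + 4)/46400 + 719*atan(s/2)/23200 - 65191/(1320*s - 7920) + C

Factor the denominator: s*(s - 6)**2*(s - 4)*(s + 5)*(s**2 + 4).
Partial-fraction decomposition: -(2277*s - 1438)/(23200*(s**2 + 4)) + 65063/(157905*(s + 5)) + 11881/(1440*(s - 4)) - 3106073/(871200*(s - 6)) + 65191/(1320*(s - 6)**2) + 1/(1440*s).
Integrate each term; A/(s−a) gives A·log|s−a|; the (Bs+D)/(s²+p²) term gives a log and an atan.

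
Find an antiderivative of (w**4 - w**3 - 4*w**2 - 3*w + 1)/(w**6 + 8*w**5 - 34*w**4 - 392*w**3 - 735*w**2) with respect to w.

53*log(w)/11025 + 307*log(w - 7)/13720 - 41*log(w + 3)/360 + 111*log(w + 5)/200 - 1285*log(w + 7)/2744 + 1/(735*w) + C

Factor the denominator: w**2*(w - 7)*(w + 3)*(w + 5)*(w + 7).
Partial-fraction decomposition: -1285/(2744*(w + 7)) + 111/(200*(w + 5)) - 41/(360*(w + 3)) + 307/(13720*(w - 7)) + 53/(11025*w) - 1/(735*w**2).
Integrate each term; A/(w−a) gives A·log|w−a|; A/(w−a)² gives −A/(w−a).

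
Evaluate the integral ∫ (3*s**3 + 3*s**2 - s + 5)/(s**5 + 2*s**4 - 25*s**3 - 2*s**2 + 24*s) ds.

5*log(s)/24 + 241*log(s - 4)/600 - 5*log(s - 1)/21 - 3*log(s + 1)/25 - 529*log(s + 6)/2100 + C

Factor the denominator: s*(s - 4)*(s - 1)*(s + 1)*(s + 6).
Partial-fraction decomposition: -529/(2100*(s + 6)) - 3/(25*(s + 1)) - 5/(21*(s - 1)) + 241/(600*(s - 4)) + 5/(24*s).
Integrate each term: A/(s−a) contributes A·log|s−a|.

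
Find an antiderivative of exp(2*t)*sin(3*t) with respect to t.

Let I denote the integral. Integrate by parts with u = sin(3*t), dv = exp(2*t) dt, so v = exp(2*t)/2: I = exp(2*t)*sin(3*t)/2 − (3/2)·∫ exp(2*t)*cos(3*t) dt.
Apply parts again with u = cos(3*t), dv = exp(2*t) dt: ∫ exp(2*t)*cos(3*t) dt = exp(2*t)*cos(3*t)/2 + (3/2)·I. Substituting back brings back I: I = exp(2*t)*sin(3*t)/2 - 3*exp(2*t)*cos(3*t)/4 − (9/4)·I.
Solving for I: (1 + 9/4)·I equals the remaining terms, so I = (4/13)·(exp(2*t)*sin(3*t)/2 - 3*exp(2*t)*cos(3*t)/4).

2*exp(2*t)*sin(3*t)/13 - 3*exp(2*t)*cos(3*t)/13 + C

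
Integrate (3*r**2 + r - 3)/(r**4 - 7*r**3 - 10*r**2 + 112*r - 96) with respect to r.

111*log(r - 6)/100 - 49*log(r - 4)/48 + log(r - 1)/75 - 41*log(r + 4)/400 + C

Factor the denominator: (r - 6)*(r - 4)*(r - 1)*(r + 4).
Partial-fraction decomposition: -41/(400*(r + 4)) + 1/(75*(r - 1)) - 49/(48*(r - 4)) + 111/(100*(r - 6)).
Integrate each term: A/(r−a) contributes A·log|r−a|.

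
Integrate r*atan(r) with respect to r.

Use integration by parts with u = arctan(r), dv = r dr.
Then du = 1/(r**2 + 1) dr.

r**2*atan(r)/2 - r/2 + atan(r)/2 + C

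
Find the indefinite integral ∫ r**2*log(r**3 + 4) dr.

r**3*log(r**3 + 4)/3 - r**3/3 + 4*log(r**3 + 4)/3 + C

Let u = r**3 + 4, so du = (3*r**2) dr.
The integral becomes (1/3)·∫ log(u) du; integrate by parts with u′=log(u), dv′=du.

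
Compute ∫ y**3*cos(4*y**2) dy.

y**2*sin(4*y**2)/8 + cos(4*y**2)/32 + C

Let u = y², du = 2y dy; rewrite as (1/2)∫ u^1·cos(4u) du.
Now integrate by parts 1 time.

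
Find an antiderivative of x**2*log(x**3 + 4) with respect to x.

x**3*log(x**3 + 4)/3 - x**3/3 + 4*log(x**3 + 4)/3 + C

Let u = x**3 + 4, so du = (3*x**2) dx.
The integral becomes (1/3)·∫ log(u) du; integrate by parts with u′=log(u), dv′=du.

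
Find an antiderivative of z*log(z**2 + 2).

z**2*log(z**2 + 2)/2 - z**2/2 + log(z**2 + 2) + C

Let u = z**2 + 2, so du = (2*z) dz.
The integral becomes (1/2)·∫ log(u) du; integrate by parts with u′=log(u), dv′=du.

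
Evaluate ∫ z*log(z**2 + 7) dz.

Let u = z**2 + 7, so du = (2*z) dz.
The integral becomes (1/2)·∫ log(u) du; integrate by parts with u′=log(u), dv′=du.

z**2*log(z**2 + 7)/2 - z**2/2 + 7*log(z**2 + 7)/2 + C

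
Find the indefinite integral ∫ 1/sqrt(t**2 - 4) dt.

Substitute t = 2·sec(θ), so dt = 2·sec(θ)*tan(θ) dθ and the radical becomes sqrt(t**2 - 4) = 2·tan(θ) by the Pythagorean identity.
Integrate the resulting trig expression in θ, then back-substitute sec(θ) = t/2, tan(θ) = sqrt(t**2 - 4)/2 (absorbing any constant into C).

log(t + sqrt(t**2 - 4)) + C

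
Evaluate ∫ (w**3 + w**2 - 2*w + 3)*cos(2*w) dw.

Use integration by parts with u = w**3 + w**2 - 2*w + 3, dv = cos(2*w) dw, so v = sin(2*w)/2.
Apply parts 3 times (tabular method): alternate signs, differentiate u down to 0, integrate dv up.

w**3*sin(2*w)/2 + w**2*sin(2*w)/2 + 3*w**2*cos(2*w)/4 - 7*w*sin(2*w)/4 + w*cos(2*w)/2 + 5*sin(2*w)/4 - 7*cos(2*w)/8 + C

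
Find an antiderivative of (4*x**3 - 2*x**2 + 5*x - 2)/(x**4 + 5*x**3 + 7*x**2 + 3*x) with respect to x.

-2*log(x)/3 - 29*log(x + 1)/4 + 143*log(x + 3)/12 - 13/(2*x + 2) + C

Factor the denominator: x*(x + 1)**2*(x + 3).
Partial-fraction decomposition: 143/(12*(x + 3)) - 29/(4*(x + 1)) + 13/(2*(x + 1)**2) - 2/(3*x).
Integrate each term; A/(x−a) gives A·log|x−a|; A/(x−a)² gives −A/(x−a).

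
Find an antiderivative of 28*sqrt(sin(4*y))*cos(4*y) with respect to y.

Let u = sin(4*y), so du = (4*cos(4*y)) dy.
Rewriting, the integral becomes 7·∫ √u du = 7·(2/3)u^(3/2).
Substituting back, u = sin(4*y).

14*sin(4*y)**(3/2)/3 + C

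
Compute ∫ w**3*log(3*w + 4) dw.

w**4*log(3*w + 4)/4 - w**4/16 + w**3/9 - 2*w**2/9 + 16*w/27 - 64*log(3*w + 4)/81 + C

Use integration by parts with u = log(3*w + 4), dv = w**3 dw.
Then du = 3/(3*w + 4) dw and v = w**4/4.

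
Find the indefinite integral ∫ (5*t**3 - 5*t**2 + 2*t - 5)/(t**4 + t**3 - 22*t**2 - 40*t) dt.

Factor the denominator: t*(t - 5)*(t + 2)*(t + 4).
Partial-fraction decomposition: 413/(72*(t + 4)) - 69/(28*(t + 2)) + 101/(63*(t - 5)) + 1/(8*t).
Integrate each term: A/(t−a) contributes A·log|t−a|.

log(t)/8 + 101*log(t - 5)/63 - 69*log(t + 2)/28 + 413*log(t + 4)/72 + C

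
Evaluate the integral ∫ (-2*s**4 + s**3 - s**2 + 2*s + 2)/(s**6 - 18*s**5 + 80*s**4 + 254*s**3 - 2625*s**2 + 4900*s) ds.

Factor the denominator: s*(s - 7)**2*(s - 5)*(s - 4)*(s + 5).
Partial-fraction decomposition: 44/(2025*(s + 5)) + 227/(162*(s - 4)) - 569/(100*(s - 5)) + 22579/(5292*(s - 7)) - 1123/(126*(s - 7)**2) + 1/(2450*s).
Integrate each term; A/(s−a) gives A·log|s−a|; A/(s−a)² gives −A/(s−a).

log(s)/2450 + 22579*log(s - 7)/5292 - 569*log(s - 5)/100 + 227*log(s - 4)/162 + 44*log(s + 5)/2025 + 1123/(126*s - 882) + C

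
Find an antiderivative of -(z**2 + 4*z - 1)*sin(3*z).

z**2*cos(3*z)/3 - 2*z*sin(3*z)/9 + 4*z*cos(3*z)/3 - 4*sin(3*z)/9 - 11*cos(3*z)/27 + C

Use integration by parts with u = z**2 + 4*z - 1, dv = -sin(3*z) dz, so v = cos(3*z)/3.
Apply parts 2 times (tabular method): alternate signs, differentiate u down to 0, integrate dv up.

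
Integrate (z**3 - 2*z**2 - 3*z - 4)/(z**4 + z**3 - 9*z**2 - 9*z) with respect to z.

Factor the denominator: z*(z - 3)*(z + 1)*(z + 3).
Partial-fraction decomposition: 10/(9*(z + 3)) - 1/(2*(z + 1)) - 1/(18*(z - 3)) + 4/(9*z).
Integrate each term: A/(z−a) contributes A·log|z−a|.

4*log(z)/9 - log(z - 3)/18 - log(z + 1)/2 + 10*log(z + 3)/9 + C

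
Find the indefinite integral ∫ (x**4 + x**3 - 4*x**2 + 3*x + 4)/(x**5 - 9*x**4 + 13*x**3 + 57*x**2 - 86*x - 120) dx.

Factor the denominator: (x - 5)*(x - 4)*(x - 3)*(x + 1)*(x + 2).
Partial-fraction decomposition: -1/(21*(x + 2)) + 1/(40*(x + 1)) + 17/(8*(x - 3)) - 136/(15*(x - 4)) + 223/(28*(x - 5)).
Integrate each term: A/(x−a) contributes A·log|x−a|.

223*log(x - 5)/28 - 136*log(x - 4)/15 + 17*log(x - 3)/8 + log(x + 1)/40 - log(x + 2)/21 + C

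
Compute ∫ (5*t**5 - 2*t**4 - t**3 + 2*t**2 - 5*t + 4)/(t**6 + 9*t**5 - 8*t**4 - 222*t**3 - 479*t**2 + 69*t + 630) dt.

Factor the denominator: (t - 5)*(t - 1)*(t + 2)*(t + 3)**2*(t + 7).
Partial-fraction decomposition: 88357/(7680*(t + 7)) - 5759/(1024*(t + 3)) + 1313/(128*(t + 3)**2) - 54/(35*(t + 2)) - 1/(512*(t - 1)) + 14279/(21504*(t - 5)).
Integrate each term; A/(t−a) gives A·log|t−a|; A/(t−a)² gives −A/(t−a).

14279*log(t - 5)/21504 - log(t - 1)/512 - 54*log(t + 2)/35 - 5759*log(t + 3)/1024 + 88357*log(t + 7)/7680 - 1313/(128*t + 384) + C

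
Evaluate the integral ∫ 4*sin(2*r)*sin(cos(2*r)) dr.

2*cos(cos(2*r)) + C

Let u = cos(2*r), so du = (-2*sin(2*r)) dr.
Rewriting, the integral becomes -2·∫ sin(u) du = -2·-cos(u).
Substituting back, u = cos(2*r).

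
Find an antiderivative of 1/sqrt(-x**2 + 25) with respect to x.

asin(x/5) + C

Substitute x = 5·sin(θ), so dx = 5·cos(θ) dθ and the radical becomes sqrt(-x**2 + 25) = 5·cos(θ) by the Pythagorean identity.
Integrate the resulting trig expression in θ, then back-substitute θ = asin(x/5), sin(θ) = x/5, cos(θ) = sqrt(-x**2 + 25)/5 (absorbing any constant into C).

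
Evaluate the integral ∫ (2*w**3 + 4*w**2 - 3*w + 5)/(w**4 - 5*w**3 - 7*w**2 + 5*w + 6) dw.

Factor the denominator: (w - 6)*(w - 1)*(w + 1)**2.
Partial-fraction decomposition: 5/(49*(w + 1)) + 5/(7*(w + 1)**2) - 2/(5*(w - 1)) + 563/(245*(w - 6)).
Integrate each term; A/(w−a) gives A·log|w−a|; A/(w−a)² gives −A/(w−a).

563*log(w - 6)/245 - 2*log(w - 1)/5 + 5*log(w + 1)/49 - 5/(7*w + 7) + C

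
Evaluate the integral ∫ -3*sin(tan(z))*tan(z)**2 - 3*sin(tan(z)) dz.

3*cos(tan(z)) + C

Let u = tan(z), so du = (tan(z)**2 + 1) dz.
Rewriting, the integral becomes -3·∫ sin(u) du = -3·-cos(u).
Substituting back, u = tan(z).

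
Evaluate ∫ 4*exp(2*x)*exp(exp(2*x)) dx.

2*exp(exp(2*x)) + C

Let u = exp(2*x), so du = (2*exp(2*x)) dx.
Rewriting, the integral becomes 2·∫ e^u du = 2·e^u.
Substituting back, u = exp(2*x).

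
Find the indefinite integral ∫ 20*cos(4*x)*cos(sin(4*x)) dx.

5*sin(sin(4*x)) + C

Let u = sin(4*x), so du = (4*cos(4*x)) dx.
Rewriting, the integral becomes 5·∫ cos(u) du = 5·sin(u).
Substituting back, u = sin(4*x).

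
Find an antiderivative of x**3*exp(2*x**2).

Let u = x², du = 2x dx; rewrite as (1/2)∫ u^1·exp(2u) du.
Now integrate by parts 1 time.

(2*x**2 - 1)*exp(2*x**2)/8 + C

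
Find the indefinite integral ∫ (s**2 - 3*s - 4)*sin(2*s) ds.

-s**2*cos(2*s)/2 + s*sin(2*s)/2 + 3*s*cos(2*s)/2 - 3*sin(2*s)/4 + 9*cos(2*s)/4 + C

Use integration by parts with u = s**2 - 3*s - 4, dv = sin(2*s) ds, so v = -cos(2*s)/2.
Apply parts 2 times (tabular method): alternate signs, differentiate u down to 0, integrate dv up.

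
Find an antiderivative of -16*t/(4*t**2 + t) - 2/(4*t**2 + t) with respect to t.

Let u = 4*t**2 + t, so du = (8*t + 1) dt.
Rewriting, the integral becomes -2·∫ 1/u du = -2·log(u).
Substituting back, u = 4*t**2 + t.

-2*log(4*t**2 + t) + C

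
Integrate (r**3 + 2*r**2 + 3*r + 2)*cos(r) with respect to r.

r**3*sin(r) + 2*r**2*sin(r) + 3*r**2*cos(r) - 3*r*sin(r) + 4*r*cos(r) - 2*sin(r) - 3*cos(r) + C

Use integration by parts with u = r**3 + 2*r**2 + 3*r + 2, dv = cos(r) dr, so v = sin(r).
Apply parts 3 times (tabular method): alternate signs, differentiate u down to 0, integrate dv up.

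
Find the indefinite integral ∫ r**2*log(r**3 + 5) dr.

r**3*log(r**3 + 5)/3 - r**3/3 + 5*log(r**3 + 5)/3 + C

Let u = r**3 + 5, so du = (3*r**2) dr.
The integral becomes (1/3)·∫ log(u) du; integrate by parts with u′=log(u), dv′=du.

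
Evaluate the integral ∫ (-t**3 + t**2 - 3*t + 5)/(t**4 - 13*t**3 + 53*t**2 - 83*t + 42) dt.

Factor the denominator: (t - 7)*(t - 3)*(t - 2)*(t - 1).
Partial-fraction decomposition: -1/(6*(t - 1)) - 1/(t - 2) + 11/(4*(t - 3)) - 31/(12*(t - 7)).
Integrate each term: A/(t−a) contributes A·log|t−a|.

-31*log(t - 7)/12 + 11*log(t - 3)/4 - log(t - 2) - log(t - 1)/6 + C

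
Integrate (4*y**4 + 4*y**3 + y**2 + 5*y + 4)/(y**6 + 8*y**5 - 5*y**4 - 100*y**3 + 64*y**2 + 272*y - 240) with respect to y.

335*log(y - 2)/6272 + log(y - 1)/7 - 5*log(y + 2)/96 + 334*log(y + 5)/147 - 2165*log(y + 6)/896 - 57/(112*y - 224) + C

Factor the denominator: (y - 2)**2*(y - 1)*(y + 2)*(y + 5)*(y + 6).
Partial-fraction decomposition: -2165/(896*(y + 6)) + 334/(147*(y + 5)) - 5/(96*(y + 2)) + 1/(7*(y - 1)) + 335/(6272*(y - 2)) + 57/(112*(y - 2)**2).
Integrate each term; A/(y−a) gives A·log|y−a|; A/(y−a)² gives −A/(y−a).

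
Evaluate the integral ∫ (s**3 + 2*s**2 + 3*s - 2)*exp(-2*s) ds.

Use integration by parts with u = s**3 + 2*s**2 + 3*s - 2, dv = exp(-2*s) ds, so v = -exp(-2*s)/2.
Apply parts 3 times (tabular method): alternate signs, differentiate u down to 0, integrate dv up.

(-4*s**3 - 14*s**2 - 26*s - 5)*exp(-2*s)/8 + C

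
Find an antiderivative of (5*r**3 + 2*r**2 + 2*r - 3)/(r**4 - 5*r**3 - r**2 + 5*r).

Factor the denominator: r*(r - 5)*(r - 1)*(r + 1).
Partial-fraction decomposition: 2/(3*(r + 1)) - 3/(4*(r - 1)) + 341/(60*(r - 5)) - 3/(5*r).
Integrate each term: A/(r−a) contributes A·log|r−a|.

-3*log(r)/5 + 341*log(r - 5)/60 - 3*log(r - 1)/4 + 2*log(r + 1)/3 + C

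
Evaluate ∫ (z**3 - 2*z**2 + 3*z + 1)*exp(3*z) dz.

Use integration by parts with u = z**3 - 2*z**2 + 3*z + 1, dv = exp(3*z) dz, so v = exp(3*z)/3.
Apply parts 3 times (tabular method): alternate signs, differentiate u down to 0, integrate dv up.

(3*z**3 - 9*z**2 + 15*z - 2)*exp(3*z)/9 + C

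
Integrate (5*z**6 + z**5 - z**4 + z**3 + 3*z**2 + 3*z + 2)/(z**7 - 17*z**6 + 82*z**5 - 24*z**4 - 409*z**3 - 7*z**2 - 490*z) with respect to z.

-log(z)/245 - 171072449*log(z - 7)/9922500 + 40421*log(z - 5)/1820 + 136*log(z + 2)/2835 - 201*log(z**2 + 1)/32500 - 41*atan(z)/8125 - 150791/(1575*z - 11025) + C

Factor the denominator: z*(z - 7)**2*(z - 5)*(z + 2)*(z**2 + 1).
Partial-fraction decomposition: -(201*z + 82)/(16250*(z**2 + 1)) + 136/(2835*(z + 2)) + 40421/(1820*(z - 5)) - 171072449/(9922500*(z - 7)) + 150791/(1575*(z - 7)**2) - 1/(245*z).
Integrate each term; A/(z−a) gives A·log|z−a|; the (Bz+D)/(z²+p²) term gives a log and an atan.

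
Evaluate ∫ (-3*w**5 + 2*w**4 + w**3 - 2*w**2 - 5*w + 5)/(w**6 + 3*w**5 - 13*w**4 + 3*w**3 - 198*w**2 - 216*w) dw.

-5*log(w)/216 - 2543*log(w - 4)/5000 + 6*log(w + 1)/125 - 25667*log(w + 6)/13500 - 5189*log(w**2 + 9)/16875 + 9421*atan(w/3)/16875 + C

Factor the denominator: w*(w - 4)*(w + 1)*(w + 6)*(w**2 + 9).
Partial-fraction decomposition: -(10378*w - 28263)/(16875*(w**2 + 9)) - 25667/(13500*(w + 6)) + 6/(125*(w + 1)) - 2543/(5000*(w - 4)) - 5/(216*w).
Integrate each term; A/(w−a) gives A·log|w−a|; the (Bw+D)/(w²+p²) term gives a log and an atan.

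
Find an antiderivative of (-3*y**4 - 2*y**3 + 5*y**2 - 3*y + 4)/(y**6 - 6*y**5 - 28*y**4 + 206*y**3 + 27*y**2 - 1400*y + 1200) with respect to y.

-2011*log(y - 5)/320 + 73525*log(y - 4)/11907 - log(y - 1)/864 - 131*log(y + 3)/3136 + 1481*log(y + 5)/9720 - 824/(189*y - 756) + C

Factor the denominator: (y - 5)*(y - 4)**2*(y - 1)*(y + 3)*(y + 5).
Partial-fraction decomposition: 1481/(9720*(y + 5)) - 131/(3136*(y + 3)) - 1/(864*(y - 1)) + 73525/(11907*(y - 4)) + 824/(189*(y - 4)**2) - 2011/(320*(y - 5)).
Integrate each term; A/(y−a) gives A·log|y−a|; A/(y−a)² gives −A/(y−a).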